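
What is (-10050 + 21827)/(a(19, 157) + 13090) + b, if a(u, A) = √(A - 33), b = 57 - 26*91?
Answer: -197744157827/85673988 - 11777*√31/85673988 ≈ -2308.1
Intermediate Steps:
b = -2309 (b = 57 - 2366 = -2309)
a(u, A) = √(-33 + A)
(-10050 + 21827)/(a(19, 157) + 13090) + b = (-10050 + 21827)/(√(-33 + 157) + 13090) - 2309 = 11777/(√124 + 13090) - 2309 = 11777/(2*√31 + 13090) - 2309 = 11777/(13090 + 2*√31) - 2309 = -2309 + 11777/(13090 + 2*√31)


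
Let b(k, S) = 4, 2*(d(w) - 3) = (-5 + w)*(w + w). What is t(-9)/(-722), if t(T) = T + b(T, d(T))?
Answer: 5/722 ≈ 0.0069252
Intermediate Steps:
d(w) = 3 + w*(-5 + w) (d(w) = 3 + ((-5 + w)*(w + w))/2 = 3 + ((-5 + w)*(2*w))/2 = 3 + (2*w*(-5 + w))/2 = 3 + w*(-5 + w))
t(T) = 4 + T (t(T) = T + 4 = 4 + T)
t(-9)/(-722) = (4 - 9)/(-722) = -5*(-1/722) = 5/722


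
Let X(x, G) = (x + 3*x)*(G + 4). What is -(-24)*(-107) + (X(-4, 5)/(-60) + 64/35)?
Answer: -89732/35 ≈ -2563.8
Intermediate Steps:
X(x, G) = 4*x*(4 + G) (X(x, G) = (4*x)*(4 + G) = 4*x*(4 + G))
-(-24)*(-107) + (X(-4, 5)/(-60) + 64/35) = -(-24)*(-107) + ((4*(-4)*(4 + 5))/(-60) + 64/35) = -24*107 + ((4*(-4)*9)*(-1/60) + 64*(1/35)) = -2568 + (-144*(-1/60) + 64/35) = -2568 + (12/5 + 64/35) = -2568 + 148/35 = -89732/35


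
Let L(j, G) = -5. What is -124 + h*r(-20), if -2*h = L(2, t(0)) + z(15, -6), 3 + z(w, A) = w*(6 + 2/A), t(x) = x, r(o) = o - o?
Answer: -124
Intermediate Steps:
r(o) = 0
z(w, A) = -3 + w*(6 + 2/A)
h = -77/2 (h = -(-5 + (-3 + 6*15 + 2*15/(-6)))/2 = -(-5 + (-3 + 90 + 2*15*(-⅙)))/2 = -(-5 + (-3 + 90 - 5))/2 = -(-5 + 82)/2 = -½*77 = -77/2 ≈ -38.500)
-124 + h*r(-20) = -124 - 77/2*0 = -124 + 0 = -124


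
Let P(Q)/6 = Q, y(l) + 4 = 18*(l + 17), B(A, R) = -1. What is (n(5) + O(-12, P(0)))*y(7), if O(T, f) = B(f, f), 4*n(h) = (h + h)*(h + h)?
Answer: 10272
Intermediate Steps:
y(l) = 302 + 18*l (y(l) = -4 + 18*(l + 17) = -4 + 18*(17 + l) = -4 + (306 + 18*l) = 302 + 18*l)
n(h) = h² (n(h) = ((h + h)*(h + h))/4 = ((2*h)*(2*h))/4 = (4*h²)/4 = h²)
P(Q) = 6*Q
O(T, f) = -1
(n(5) + O(-12, P(0)))*y(7) = (5² - 1)*(302 + 18*7) = (25 - 1)*(302 + 126) = 24*428 = 10272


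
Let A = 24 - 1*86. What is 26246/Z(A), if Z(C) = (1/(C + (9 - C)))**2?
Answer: 2125926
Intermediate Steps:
A = -62 (A = 24 - 86 = -62)
Z(C) = 1/81 (Z(C) = (1/9)**2 = 1/81)
26246/Z(A) = 26246/(1/81) = 26246*81 = 2125926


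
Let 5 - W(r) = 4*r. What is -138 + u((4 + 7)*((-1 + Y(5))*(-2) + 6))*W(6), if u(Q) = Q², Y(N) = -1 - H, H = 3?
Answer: -588682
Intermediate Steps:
Y(N) = -4 (Y(N) = -1 - 1*3 = -1 - 3 = -4)
W(r) = 5 - 4*r
-138 + u((4 + 7)*((-1 + Y(5))*(-2) + 6))*W(6) = -138 + ((4 + 7)*((-1 - 4)*(-2) + 6))²*(5 - 4*6) = -138 + (11*(-5*(-2) + 6))²*(5 - 24) = -138 + (11*(10 + 6))²*(-19) = -138 + (11*16)²*(-19) = -138 + 176²*(-19) = -138 + 30976*(-19) = -138 - 588544 = -588682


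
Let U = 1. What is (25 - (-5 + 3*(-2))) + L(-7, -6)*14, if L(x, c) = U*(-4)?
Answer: -20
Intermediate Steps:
L(x, c) = -4 (L(x, c) = 1*(-4) = -4)
(25 - (-5 + 3*(-2))) + L(-7, -6)*14 = (25 - (-5 + 3*(-2))) - 4*14 = (25 - (-5 - 6)) - 56 = (25 - 1*(-11)) - 56 = (25 + 11) - 56 = 36 - 56 = -20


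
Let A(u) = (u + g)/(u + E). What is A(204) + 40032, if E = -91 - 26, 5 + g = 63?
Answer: 3483046/87 ≈ 40035.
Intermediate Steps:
g = 58 (g = -5 + 63 = 58)
E = -117
A(u) = (58 + u)/(-117 + u) (A(u) = (u + 58)/(u - 117) = (58 + u)/(-117 + u))
A(204) + 40032 = (58 + 204)/(-117 + 204) + 40032 = 262/87 + 40032 = 3483046/87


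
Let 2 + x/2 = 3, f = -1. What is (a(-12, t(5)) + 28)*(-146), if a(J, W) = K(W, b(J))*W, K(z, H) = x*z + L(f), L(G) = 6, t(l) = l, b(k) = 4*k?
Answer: -15768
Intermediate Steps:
x = 2 (x = -4 + 2*3 = -4 + 6 = 2)
K(z, H) = 6 + 2*z (K(z, H) = 2*z + 6 = 6 + 2*z)
a(J, W) = W*(6 + 2*W) (a(J, W) = (6 + 2*W)*W = W*(6 + 2*W))
(a(-12, t(5)) + 28)*(-146) = (2*5*(3 + 5) + 28)*(-146) = (2*5*8 + 28)*(-146) = (80 + 28)*(-146) = 108*(-146) = -15768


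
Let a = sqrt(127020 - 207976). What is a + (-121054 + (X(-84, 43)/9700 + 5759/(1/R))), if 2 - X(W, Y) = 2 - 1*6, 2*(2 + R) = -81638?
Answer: -1140764586047/4850 + 2*I*sqrt(20239) ≈ -2.3521e+8 + 284.53*I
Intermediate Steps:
R = -40821 (R = -2 + (1/2)*(-81638) = -2 - 40819 = -40821)
X(W, Y) = 6 (X(W, Y) = 2 - (2 - 1*6) = 2 - (2 - 6) = 2 - 1*(-4) = 2 + 4 = 6)
a = 2*I*sqrt(20239) (a = sqrt(-80956) = 2*I*sqrt(20239) ≈ 284.53*I)
a + (-121054 + (X(-84, 43)/9700 + 5759/(1/R))) = 2*I*sqrt(20239) + (-121054 + (6/9700 + 5759/(1/(-40821)))) = 2*I*sqrt(20239) + (-121054 + (6*(1/9700) + 5759/(-1/40821))) = 2*I*sqrt(20239) + (-121054 + (3/4850 + 5759*(-40821))) = 2*I*sqrt(20239) + (-121054 + (3/4850 - 235088139)) = 2*I*sqrt(20239) + (-121054 - 1140177474147/4850) = 2*I*sqrt(20239) - 1140764586047/4850 = -1140764586047/4850 + 2*I*sqrt(20239)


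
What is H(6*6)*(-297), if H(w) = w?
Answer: -10692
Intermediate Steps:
H(6*6)*(-297) = (6*6)*(-297) = 36*(-297) = -10692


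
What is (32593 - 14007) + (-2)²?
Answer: 18590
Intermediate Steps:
(32593 - 14007) + (-2)² = 18586 + 4 = 18590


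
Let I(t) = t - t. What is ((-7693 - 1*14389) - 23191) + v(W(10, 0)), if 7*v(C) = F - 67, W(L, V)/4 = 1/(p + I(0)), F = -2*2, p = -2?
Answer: -316982/7 ≈ -45283.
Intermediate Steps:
I(t) = 0
F = -4
W(L, V) = -2 (W(L, V) = 4/(-2 + 0) = 4/(-2) = 4*(-½) = -2)
v(C) = -71/7 (v(C) = (-4 - 67)/7 = (⅐)*(-71) = -71/7)
((-7693 - 1*14389) - 23191) + v(W(10, 0)) = ((-7693 - 1*14389) - 23191) - 71/7 = ((-7693 - 14389) - 23191) - 71/7 = (-22082 - 23191) - 71/7 = -45273 - 71/7 = -316982/7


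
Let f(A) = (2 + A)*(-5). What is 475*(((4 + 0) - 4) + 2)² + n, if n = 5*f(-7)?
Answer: 2025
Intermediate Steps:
f(A) = -10 - 5*A
n = 125 (n = 5*(-10 - 5*(-7)) = 5*(-10 + 35) = 5*25 = 125)
475*(((4 + 0) - 4) + 2)² + n = 475*(((4 + 0) - 4) + 2)² + 125 = 475*((4 - 4) + 2)² + 125 = 475*(0 + 2)² + 125 = 475*2² + 125 = 475*4 + 125 = 1900 + 125 = 2025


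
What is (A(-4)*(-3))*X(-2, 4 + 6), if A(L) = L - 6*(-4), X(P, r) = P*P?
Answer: -240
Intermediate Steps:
X(P, r) = P**2
A(L) = 24 + L (A(L) = L - 1*(-24) = L + 24 = 24 + L)
(A(-4)*(-3))*X(-2, 4 + 6) = ((24 - 4)*(-3))*(-2)**2 = (20*(-3))*4 = -60*4 = -240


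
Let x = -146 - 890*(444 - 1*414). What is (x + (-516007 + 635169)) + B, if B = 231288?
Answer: 323604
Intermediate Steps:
x = -26846 (x = -146 - 890*(444 - 414) = -146 - 890*30 = -146 - 26700 = -26846)
(x + (-516007 + 635169)) + B = (-26846 + (-516007 + 635169)) + 231288 = (-26846 + 119162) + 231288 = 92316 + 231288 = 323604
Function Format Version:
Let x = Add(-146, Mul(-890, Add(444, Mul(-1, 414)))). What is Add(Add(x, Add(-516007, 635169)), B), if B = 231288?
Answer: 323604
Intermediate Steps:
x = -26846 (x = Add(-146, Mul(-890, Add(444, -414))) = Add(-146, Mul(-890, 30)) = Add(-146, -26700) = -26846)
Add(Add(x, Add(-516007, 635169)), B) = Add(Add(-26846, Add(-516007, 635169)), 231288) = Add(Add(-26846, 119162), 231288) = Add(92316, 231288) = 323604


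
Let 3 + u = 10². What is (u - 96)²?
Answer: 1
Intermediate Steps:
u = 97 (u = -3 + 10² = -3 + 100 = 97)
(u - 96)² = (97 - 96)² = 1² = 1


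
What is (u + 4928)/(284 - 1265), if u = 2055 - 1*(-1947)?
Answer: -8930/981 ≈ -9.1030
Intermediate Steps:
u = 4002 (u = 2055 + 1947 = 4002)
(u + 4928)/(284 - 1265) = (4002 + 4928)/(284 - 1265) = 8930/(-981) = 8930*(-1/981) = -8930/981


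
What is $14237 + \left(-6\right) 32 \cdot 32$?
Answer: $8093$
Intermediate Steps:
$14237 + \left(-6\right) 32 \cdot 32 = 14237 - 6144 = 8093$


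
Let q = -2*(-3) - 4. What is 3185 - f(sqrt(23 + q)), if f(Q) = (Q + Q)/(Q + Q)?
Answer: 3184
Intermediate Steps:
q = 2 (q = 6 - 4 = 2)
f(Q) = 1 (f(Q) = (2*Q)/((2*Q)) = (2*Q)*(1/(2*Q)) = 1)
3185 - f(sqrt(23 + q)) = 3185 - 1*1 = 3185 - 1 = 3184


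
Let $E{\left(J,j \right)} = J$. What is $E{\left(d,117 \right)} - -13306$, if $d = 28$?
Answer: $13334$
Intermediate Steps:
$E{\left(d,117 \right)} - -13306 = 28 - -13306 = 28 + 13306 = 13334$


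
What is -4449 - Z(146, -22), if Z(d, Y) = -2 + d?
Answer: -4593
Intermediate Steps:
-4449 - Z(146, -22) = -4449 - (-2 + 146) = -4449 - 1*144 = -4449 - 144 = -4593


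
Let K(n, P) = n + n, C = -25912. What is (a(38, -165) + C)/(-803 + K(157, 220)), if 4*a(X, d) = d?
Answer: 103813/1956 ≈ 53.074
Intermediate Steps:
a(X, d) = d/4
K(n, P) = 2*n
(a(38, -165) + C)/(-803 + K(157, 220)) = ((¼)*(-165) - 25912)/(-803 + 2*157) = (-165/4 - 25912)/(-803 + 314) = -103813/4/(-489) = -103813/4*(-1/489) = 103813/1956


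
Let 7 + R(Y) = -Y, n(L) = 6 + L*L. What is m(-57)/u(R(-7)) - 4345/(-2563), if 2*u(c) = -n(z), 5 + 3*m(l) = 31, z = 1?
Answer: -3821/4893 ≈ -0.78091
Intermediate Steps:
n(L) = 6 + L**2
R(Y) = -7 - Y
m(l) = 26/3 (m(l) = -5/3 + (1/3)*31 = -5/3 + 31/3 = 26/3)
u(c) = -7/2 (u(c) = (-(6 + 1**2))/2 = (-(6 + 1))/2 = (-1*7)/2 = (1/2)*(-7) = -7/2)
m(-57)/u(R(-7)) - 4345/(-2563) = 26/(3*(-7/2)) - 4345/(-2563) = (26/3)*(-2/7) - 4345*(-1/2563) = -52/21 + 395/233 = -3821/4893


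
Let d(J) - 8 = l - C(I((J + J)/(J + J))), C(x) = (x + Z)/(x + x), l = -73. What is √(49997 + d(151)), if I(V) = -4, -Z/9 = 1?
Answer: √798886/4 ≈ 223.45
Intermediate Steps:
Z = -9 (Z = -9*1 = -9)
C(x) = (-9 + x)/(2*x) (C(x) = (x - 9)/(x + x) = (-9 + x)/((2*x)) = (-9 + x)*(1/(2*x)) = (-9 + x)/(2*x))
d(J) = -533/8 (d(J) = 8 + (-73 - (-9 - 4)/(2*(-4))) = 8 + (-73 - (-1)*(-13)/(2*4)) = 8 + (-73 - 1*13/8) = 8 + (-73 - 13/8) = 8 - 597/8 = -533/8)
√(49997 + d(151)) = √(49997 - 533/8) = √(399443/8) = √798886/4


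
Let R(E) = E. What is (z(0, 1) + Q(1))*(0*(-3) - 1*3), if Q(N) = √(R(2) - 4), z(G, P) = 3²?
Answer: -27 - 3*I*√2 ≈ -27.0 - 4.2426*I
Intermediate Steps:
z(G, P) = 9
Q(N) = I*√2 (Q(N) = √(2 - 4) = √(-2) = I*√2)
(z(0, 1) + Q(1))*(0*(-3) - 1*3) = (9 + I*√2)*(0*(-3) - 1*3) = (9 + I*√2)*(0 - 3) = (9 + I*√2)*(-3) = -27 - 3*I*√2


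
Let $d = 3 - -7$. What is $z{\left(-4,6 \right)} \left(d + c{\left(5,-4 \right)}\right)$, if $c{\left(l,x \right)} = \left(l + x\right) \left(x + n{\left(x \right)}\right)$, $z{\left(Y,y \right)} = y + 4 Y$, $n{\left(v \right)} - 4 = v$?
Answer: $-60$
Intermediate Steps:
$n{\left(v \right)} = 4 + v$
$d = 10$ ($d = 3 + 7 = 10$)
$c{\left(l,x \right)} = \left(4 + 2 x\right) \left(l + x\right)$ ($c{\left(l,x \right)} = \left(l + x\right) \left(x + \left(4 + x\right)\right) = \left(l + x\right) \left(4 + 2 x\right) = \left(4 + 2 x\right) \left(l + x\right)$)
$z{\left(-4,6 \right)} \left(d + c{\left(5,-4 \right)}\right) = \left(6 + 4 \left(-4\right)\right) \left(10 + \left(2 \left(-4\right)^{2} + 4 \cdot 5 + 4 \left(-4\right) + 2 \cdot 5 \left(-4\right)\right)\right) = \left(6 - 16\right) \left(10 + \left(2 \cdot 16 + 20 - 16 - 40\right)\right) = - 10 \left(10 + \left(32 + 20 - 16 - 40\right)\right) = - 10 \left(10 - 4\right) = \left(-10\right) 6 = -60$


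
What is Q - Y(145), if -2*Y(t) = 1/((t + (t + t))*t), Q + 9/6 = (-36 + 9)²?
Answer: 45887063/63075 ≈ 727.50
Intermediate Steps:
Q = 1455/2 (Q = -3/2 + (-36 + 9)² = -3/2 + (-27)² = -3/2 + 729 = 1455/2 ≈ 727.50)
Y(t) = -1/(6*t²) (Y(t) = -1/(2*(t + (t + t))*t) = -1/(2*(t + 2*t)*t) = -1/(2*(3*t)*t) = -1/(3*t)/(2*t) = -1/(6*t²))
Q - Y(145) = 1455/2 - (-1)/(6*145²) = 1455/2 - (-1)/(6*21025) = 1455/2 - 1*(-1/126150) = 1455/2 + 1/126150 = 45887063/63075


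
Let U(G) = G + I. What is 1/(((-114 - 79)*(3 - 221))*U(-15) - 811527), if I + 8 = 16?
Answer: -1/1106045 ≈ -9.0412e-7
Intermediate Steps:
I = 8 (I = -8 + 16 = 8)
U(G) = 8 + G (U(G) = G + 8 = 8 + G)
1/(((-114 - 79)*(3 - 221))*U(-15) - 811527) = 1/(((-114 - 79)*(3 - 221))*(8 - 15) - 811527) = 1/(-193*(-218)*(-7) - 811527) = 1/(42074*(-7) - 811527) = 1/(-294518 - 811527) = 1/(-1106045) = -1/1106045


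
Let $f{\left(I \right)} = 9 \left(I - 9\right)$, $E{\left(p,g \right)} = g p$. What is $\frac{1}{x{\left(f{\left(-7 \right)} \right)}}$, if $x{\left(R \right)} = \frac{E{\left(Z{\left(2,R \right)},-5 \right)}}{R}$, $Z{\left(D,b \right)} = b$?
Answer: $- \frac{1}{5} \approx -0.2$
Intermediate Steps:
$f{\left(I \right)} = -81 + 9 I$ ($f{\left(I \right)} = 9 \left(-9 + I\right) = -81 + 9 I$)
$x{\left(R \right)} = -5$ ($x{\left(R \right)} = \frac{\left(-5\right) R}{R} = -5$)
$\frac{1}{x{\left(f{\left(-7 \right)} \right)}} = \frac{1}{-5} = - \frac{1}{5}$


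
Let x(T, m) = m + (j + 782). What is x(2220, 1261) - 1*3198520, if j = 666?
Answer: -3195811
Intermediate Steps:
x(T, m) = 1448 + m (x(T, m) = m + (666 + 782) = m + 1448 = 1448 + m)
x(2220, 1261) - 1*3198520 = (1448 + 1261) - 1*3198520 = 2709 - 3198520 = -3195811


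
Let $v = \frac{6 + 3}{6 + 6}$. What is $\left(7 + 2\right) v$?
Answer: $\frac{27}{4} \approx 6.75$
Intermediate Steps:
$v = \frac{3}{4}$ ($v = \frac{9}{12} = 9 \cdot \frac{1}{12} = \frac{3}{4} \approx 0.75$)
$\left(7 + 2\right) v = \left(7 + 2\right) \frac{3}{4} = 9 \cdot \frac{3}{4} = \frac{27}{4}$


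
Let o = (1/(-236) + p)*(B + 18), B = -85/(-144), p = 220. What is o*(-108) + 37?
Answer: -416926561/944 ≈ -4.4166e+5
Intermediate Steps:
B = 85/144 (B = -85*(-1/144) = 85/144 ≈ 0.59028)
o = 138987163/33984 (o = (1/(-236) + 220)*(85/144 + 18) = (-1/236 + 220)*(2677/144) = (51919/236)*(2677/144) = 138987163/33984 ≈ 4089.8)
o*(-108) + 37 = (138987163/33984)*(-108) + 37 = -416961489/944 + 37 = -416926561/944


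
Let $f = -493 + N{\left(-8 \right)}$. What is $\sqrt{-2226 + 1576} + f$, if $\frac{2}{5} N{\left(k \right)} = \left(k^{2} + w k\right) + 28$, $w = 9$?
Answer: $-443 + 5 i \sqrt{26} \approx -443.0 + 25.495 i$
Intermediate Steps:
$N{\left(k \right)} = 70 + \frac{5 k^{2}}{2} + \frac{45 k}{2}$ ($N{\left(k \right)} = \frac{5 \left(\left(k^{2} + 9 k\right) + 28\right)}{2} = \frac{5 \left(28 + k^{2} + 9 k\right)}{2} = 70 + \frac{5 k^{2}}{2} + \frac{45 k}{2}$)
$f = -443$ ($f = -493 + \left(70 + \frac{5 \left(-8\right)^{2}}{2} + \frac{45}{2} \left(-8\right)\right) = -493 + \left(70 + \frac{5}{2} \cdot 64 - 180\right) = -493 + \left(70 + 160 - 180\right) = -493 + 50 = -443$)
$\sqrt{-2226 + 1576} + f = \sqrt{-2226 + 1576} - 443 = \sqrt{-650} - 443 = 5 i \sqrt{26} - 443 = -443 + 5 i \sqrt{26}$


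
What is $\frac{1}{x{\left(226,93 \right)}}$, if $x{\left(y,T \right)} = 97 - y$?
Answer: $- \frac{1}{129} \approx -0.0077519$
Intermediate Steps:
$\frac{1}{x{\left(226,93 \right)}} = \frac{1}{97 - 226} = \frac{1}{-129} = - \frac{1}{129}$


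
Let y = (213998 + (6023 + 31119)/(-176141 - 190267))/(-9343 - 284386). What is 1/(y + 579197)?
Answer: 7687475388/4452557081550433 ≈ 1.7265e-6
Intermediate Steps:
y = -5600753003/7687475388 (y = (213998 + 37142/(-366408))/(-293729) = (213998 + 37142*(-1/366408))*(-1/293729) = (213998 - 2653/26172)*(-1/293729) = (5600753003/26172)*(-1/293729) = -5600753003/7687475388 ≈ -0.72856)
1/(y + 579197) = 1/(-5600753003/7687475388 + 579197) = 1/(4452557081550433/7687475388) = 7687475388/4452557081550433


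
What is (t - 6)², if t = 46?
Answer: 1600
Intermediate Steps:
(t - 6)² = (46 - 6)² = 40² = 1600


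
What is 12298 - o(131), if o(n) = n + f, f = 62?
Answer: 12105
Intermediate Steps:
o(n) = 62 + n (o(n) = n + 62 = 62 + n)
12298 - o(131) = 12298 - (62 + 131) = 12298 - 1*193 = 12298 - 193 = 12105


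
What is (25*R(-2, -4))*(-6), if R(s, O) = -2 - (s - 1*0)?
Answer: 0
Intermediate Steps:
R(s, O) = -2 - s (R(s, O) = -2 - (s + 0) = -2 - s)
(25*R(-2, -4))*(-6) = (25*(-2 - 1*(-2)))*(-6) = (25*(-2 + 2))*(-6) = (25*0)*(-6) = 0*(-6) = 0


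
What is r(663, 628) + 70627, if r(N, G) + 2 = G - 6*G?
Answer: 67485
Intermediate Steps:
r(N, G) = -2 - 5*G (r(N, G) = -2 + (G - 6*G) = -2 - 5*G)
r(663, 628) + 70627 = (-2 - 5*628) + 70627 = (-2 - 3140) + 70627 = -3142 + 70627 = 67485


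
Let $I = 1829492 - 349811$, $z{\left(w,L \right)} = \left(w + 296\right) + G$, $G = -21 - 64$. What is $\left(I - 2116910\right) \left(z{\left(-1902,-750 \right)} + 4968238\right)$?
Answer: $-3164827778263$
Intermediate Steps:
$G = -85$ ($G = -21 - 64 = -85$)
$z{\left(w,L \right)} = 211 + w$ ($z{\left(w,L \right)} = \left(w + 296\right) - 85 = \left(296 + w\right) - 85 = 211 + w$)
$I = 1479681$
$\left(I - 2116910\right) \left(z{\left(-1902,-750 \right)} + 4968238\right) = \left(1479681 - 2116910\right) \left(\left(211 - 1902\right) + 4968238\right) = - 637229 \left(-1691 + 4968238\right) = \left(-637229\right) 4966547 = -3164827778263$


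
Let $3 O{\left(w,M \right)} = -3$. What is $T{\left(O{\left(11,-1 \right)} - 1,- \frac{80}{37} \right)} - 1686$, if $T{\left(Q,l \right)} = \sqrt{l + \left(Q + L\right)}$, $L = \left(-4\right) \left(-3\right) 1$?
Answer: $-1686 + \frac{\sqrt{10730}}{37} \approx -1683.2$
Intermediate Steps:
$O{\left(w,M \right)} = -1$ ($O{\left(w,M \right)} = \frac{1}{3} \left(-3\right) = -1$)
$L = 12$ ($L = 12 \cdot 1 = 12$)
$T{\left(Q,l \right)} = \sqrt{12 + Q + l}$ ($T{\left(Q,l \right)} = \sqrt{l + \left(Q + 12\right)} = \sqrt{l + \left(12 + Q\right)} = \sqrt{12 + Q + l}$)
$T{\left(O{\left(11,-1 \right)} - 1,- \frac{80}{37} \right)} - 1686 = \sqrt{12 - 2 - \frac{80}{37}} - 1686 = \sqrt{\frac{290}{37}} - 1686 = \frac{\sqrt{10730}}{37} - 1686 = -1686 + \frac{\sqrt{10730}}{37}$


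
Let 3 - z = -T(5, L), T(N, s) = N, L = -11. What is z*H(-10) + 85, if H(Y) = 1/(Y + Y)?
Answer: 423/5 ≈ 84.600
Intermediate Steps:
H(Y) = 1/(2*Y)
z = 8 (z = 3 - (-1)*5 = 3 - 1*(-5) = 3 + 5 = 8)
z*H(-10) + 85 = 8*((½)/(-10)) + 85 = 8*((½)*(-⅒)) + 85 = 8*(-1/20) + 85 = -⅖ + 85 = 423/5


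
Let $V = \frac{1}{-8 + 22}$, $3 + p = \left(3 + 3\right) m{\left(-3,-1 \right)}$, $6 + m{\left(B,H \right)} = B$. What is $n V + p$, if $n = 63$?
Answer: $- \frac{105}{2} \approx -52.5$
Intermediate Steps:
$m{\left(B,H \right)} = -6 + B$
$p = -57$ ($p = -3 + \left(3 + 3\right) \left(-6 - 3\right) = -3 + 6 \left(-9\right) = -3 - 54 = -57$)
$V = \frac{1}{14} \approx 0.071429$
$n V + p = 63 \cdot \frac{1}{14} - 57 = \frac{9}{2} - 57 = - \frac{105}{2}$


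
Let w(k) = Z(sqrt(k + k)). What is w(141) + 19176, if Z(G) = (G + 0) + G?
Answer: 19176 + 2*sqrt(282) ≈ 19210.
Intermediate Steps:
Z(G) = 2*G (Z(G) = G + G = 2*G)
w(k) = 2*sqrt(2)*sqrt(k) (w(k) = 2*sqrt(k + k) = 2*sqrt(2*k) = 2*(sqrt(2)*sqrt(k)) = 2*sqrt(2)*sqrt(k))
w(141) + 19176 = 2*sqrt(2)*sqrt(141) + 19176 = 2*sqrt(282) + 19176 = 19176 + 2*sqrt(282)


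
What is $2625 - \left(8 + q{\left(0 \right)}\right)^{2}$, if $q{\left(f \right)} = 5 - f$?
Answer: $2456$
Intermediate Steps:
$2625 - \left(8 + q{\left(0 \right)}\right)^{2} = 2625 - \left(8 + \left(5 - 0\right)\right)^{2} = 2625 - \left(8 + \left(5 + 0\right)\right)^{2} = 2625 - \left(8 + 5\right)^{2} = 2625 - 13^{2} = 2625 - 169 = 2456$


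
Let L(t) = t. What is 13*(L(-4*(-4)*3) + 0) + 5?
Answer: 629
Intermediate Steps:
13*(L(-4*(-4)*3) + 0) + 5 = 13*(-4*(-4)*3 + 0) + 5 = 13*(16*3 + 0) + 5 = 13*(48 + 0) + 5 = 13*48 + 5 = 624 + 5 = 629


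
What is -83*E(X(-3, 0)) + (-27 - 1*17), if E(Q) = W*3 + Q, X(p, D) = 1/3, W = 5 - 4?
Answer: -962/3 ≈ -320.67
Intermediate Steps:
W = 1
X(p, D) = ⅓
E(Q) = 3 + Q (E(Q) = 1*3 + Q = 3 + Q)
-83*E(X(-3, 0)) + (-27 - 1*17) = -83*(3 + ⅓) + (-27 - 1*17) = -83*10/3 + (-27 - 17) = -830/3 - 44 = -962/3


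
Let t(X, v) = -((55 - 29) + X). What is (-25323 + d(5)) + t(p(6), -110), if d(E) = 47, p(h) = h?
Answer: -25308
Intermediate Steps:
t(X, v) = -26 - X (t(X, v) = -(26 + X) = -26 - X)
(-25323 + d(5)) + t(p(6), -110) = (-25323 + 47) + (-26 - 1*6) = -25276 + (-26 - 6) = -25276 - 32 = -25308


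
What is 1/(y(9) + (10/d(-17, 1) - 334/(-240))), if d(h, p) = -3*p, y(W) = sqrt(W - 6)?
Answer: -27960/11089 - 14400*sqrt(3)/11089 ≈ -4.7706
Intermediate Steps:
y(W) = sqrt(-6 + W)
1/(y(9) + (10/d(-17, 1) - 334/(-240))) = 1/(sqrt(-6 + 9) + (10/((-3*1)) - 334/(-240))) = 1/(sqrt(3) + (10/(-3) - 334*(-1/240))) = 1/(sqrt(3) + (10*(-1/3) + 167/120)) = 1/(sqrt(3) + (-10/3 + 167/120)) = 1/(sqrt(3) - 233/120) = 1/(-233/120 + sqrt(3))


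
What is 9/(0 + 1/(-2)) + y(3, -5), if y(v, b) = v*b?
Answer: -33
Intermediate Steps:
y(v, b) = b*v
9/(0 + 1/(-2)) + y(3, -5) = 9/(0 + 1/(-2)) - 5*3 = 9/(0 - ½) - 15 = 9/(-½) - 15 = 9*(-2) - 15 = -18 - 15 = -33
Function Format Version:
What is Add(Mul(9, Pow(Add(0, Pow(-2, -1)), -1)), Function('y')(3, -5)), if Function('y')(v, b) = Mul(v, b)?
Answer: -33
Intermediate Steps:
Function('y')(v, b) = Mul(b, v)
Add(Mul(9, Pow(Add(0, Pow(-2, -1)), -1)), Function('y')(3, -5)) = Add(Mul(9, Pow(Add(0, Pow(-2, -1)), -1)), Mul(-5, 3)) = Add(Mul(9, Pow(Add(0, Rational(-1, 2)), -1)), -15) = Add(Mul(9, Pow(Rational(-1, 2), -1)), -15) = Add(Mul(9, -2), -15) = Add(-18, -15) = -33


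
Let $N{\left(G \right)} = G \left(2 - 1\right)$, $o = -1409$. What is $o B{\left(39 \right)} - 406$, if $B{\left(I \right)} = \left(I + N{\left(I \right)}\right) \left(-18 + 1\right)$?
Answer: $1867928$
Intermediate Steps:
$N{\left(G \right)} = G$ ($N{\left(G \right)} = G 1 = G$)
$B{\left(I \right)} = - 34 I$ ($B{\left(I \right)} = \left(I + I\right) \left(-18 + 1\right) = 2 I \left(-17\right) = - 34 I$)
$o B{\left(39 \right)} - 406 = - 1409 \left(\left(-34\right) 39\right) - 406 = \left(-1409\right) \left(-1326\right) - 406 = 1868334 - 406 = 1867928$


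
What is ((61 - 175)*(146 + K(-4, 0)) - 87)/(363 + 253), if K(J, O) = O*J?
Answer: -1521/56 ≈ -27.161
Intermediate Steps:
K(J, O) = J*O
((61 - 175)*(146 + K(-4, 0)) - 87)/(363 + 253) = ((61 - 175)*(146 - 4*0) - 87)/(363 + 253) = (-114*(146 + 0) - 87)/616 = (-114*146 - 87)*(1/616) = (-16644 - 87)*(1/616) = -16731*1/616 = -1521/56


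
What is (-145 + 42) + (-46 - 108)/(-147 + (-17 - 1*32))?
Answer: -1431/14 ≈ -102.21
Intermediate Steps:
(-145 + 42) + (-46 - 108)/(-147 + (-17 - 1*32)) = -103 - 154/(-147 + (-17 - 32)) = -103 - 154/(-147 - 49) = -103 - 154/(-196) = -103 - 154*(-1/196) = -103 + 11/14 = -1431/14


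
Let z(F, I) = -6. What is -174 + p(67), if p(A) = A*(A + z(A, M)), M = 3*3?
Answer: 3913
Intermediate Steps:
M = 9
p(A) = A*(-6 + A) (p(A) = A*(A - 6) = A*(-6 + A))
-174 + p(67) = -174 + 67*(-6 + 67) = -174 + 67*61 = -174 + 4087 = 3913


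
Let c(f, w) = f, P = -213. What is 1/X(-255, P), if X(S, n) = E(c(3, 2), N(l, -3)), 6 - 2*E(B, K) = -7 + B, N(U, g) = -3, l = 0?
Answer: ⅕ ≈ 0.20000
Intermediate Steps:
E(B, K) = 13/2 - B/2 (E(B, K) = 3 - (-7 + B)/2 = 3 + (7/2 - B/2) = 13/2 - B/2)
X(S, n) = 5 (X(S, n) = 13/2 - ½*3 = 13/2 - 3/2 = 5)
1/X(-255, P) = 1/5 = ⅕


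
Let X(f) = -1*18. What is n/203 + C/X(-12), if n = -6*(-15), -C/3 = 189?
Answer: 12969/406 ≈ 31.943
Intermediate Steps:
C = -567 (C = -3*189 = -567)
n = 90
X(f) = -18
n/203 + C/X(-12) = 90/203 - 567/(-18) = 90*(1/203) - 567*(-1/18) = 90/203 + 63/2 = 12969/406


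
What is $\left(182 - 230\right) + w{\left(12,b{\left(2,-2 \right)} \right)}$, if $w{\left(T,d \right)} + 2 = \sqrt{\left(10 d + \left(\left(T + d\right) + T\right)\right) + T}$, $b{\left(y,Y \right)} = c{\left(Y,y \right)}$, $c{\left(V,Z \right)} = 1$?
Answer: $-50 + \sqrt{47} \approx -43.144$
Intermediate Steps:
$b{\left(y,Y \right)} = 1$
$w{\left(T,d \right)} = -2 + \sqrt{3 T + 11 d}$ ($w{\left(T,d \right)} = -2 + \sqrt{\left(10 d + \left(\left(T + d\right) + T\right)\right) + T} = -2 + \sqrt{\left(10 d + \left(d + 2 T\right)\right) + T} = -2 + \sqrt{\left(2 T + 11 d\right) + T} = -2 + \sqrt{3 T + 11 d}$)
$\left(182 - 230\right) + w{\left(12,b{\left(2,-2 \right)} \right)} = \left(182 - 230\right) - \left(2 - \sqrt{3 \cdot 12 + 11 \cdot 1}\right) = -48 - \left(2 - \sqrt{36 + 11}\right) = -48 - \left(2 - \sqrt{47}\right) = -50 + \sqrt{47}$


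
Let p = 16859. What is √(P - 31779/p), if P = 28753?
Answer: 2*√2042952748558/16859 ≈ 169.56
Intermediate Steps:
√(P - 31779/p) = √(28753 - 31779/16859) = √(484715048/16859) = 2*√2042952748558/16859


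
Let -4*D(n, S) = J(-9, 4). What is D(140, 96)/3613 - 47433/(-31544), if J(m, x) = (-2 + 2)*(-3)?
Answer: 47433/31544 ≈ 1.5037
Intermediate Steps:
J(m, x) = 0 (J(m, x) = 0*(-3) = 0)
D(n, S) = 0 (D(n, S) = -¼*0 = 0)
D(140, 96)/3613 - 47433/(-31544) = 0/3613 - 47433/(-31544) = 0*(1/3613) - 47433*(-1/31544) = 0 + 47433/31544 = 47433/31544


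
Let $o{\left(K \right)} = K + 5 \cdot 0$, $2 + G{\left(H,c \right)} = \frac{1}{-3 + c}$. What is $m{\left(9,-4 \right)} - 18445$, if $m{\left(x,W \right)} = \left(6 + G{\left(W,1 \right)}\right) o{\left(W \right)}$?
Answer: $-18459$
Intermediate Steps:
$G{\left(H,c \right)} = -2 + \frac{1}{-3 + c}$
$o{\left(K \right)} = K$ ($o{\left(K \right)} = K + 0 = K$)
$m{\left(x,W \right)} = \frac{7 W}{2}$ ($m{\left(x,W \right)} = \left(6 + \frac{7 - 2}{-3 + 1}\right) W = \left(6 + \frac{7 - 2}{-2}\right) W = \left(6 - \frac{5}{2}\right) W = \frac{7 W}{2}$)
$m{\left(9,-4 \right)} - 18445 = \frac{7}{2} \left(-4\right) - 18445 = -14 - 18445 = -18459$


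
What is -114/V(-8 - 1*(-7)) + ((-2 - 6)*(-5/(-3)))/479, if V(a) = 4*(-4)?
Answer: 81589/11496 ≈ 7.0972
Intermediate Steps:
V(a) = -16
-114/V(-8 - 1*(-7)) + ((-2 - 6)*(-5/(-3)))/479 = -114/(-16) + ((-2 - 6)*(-5/(-3)))/479 = -114*(-1/16) - (-40)*(-1)/3*(1/479) = 57/8 - 8*5/3*(1/479) = 57/8 - 40/3*1/479 = 57/8 - 40/1437 = 81589/11496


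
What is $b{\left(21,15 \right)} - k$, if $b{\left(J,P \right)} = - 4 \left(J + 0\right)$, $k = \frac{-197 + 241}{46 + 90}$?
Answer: $- \frac{2867}{34} \approx -84.323$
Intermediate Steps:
$k = \frac{11}{34}$ ($k = \frac{44}{136} = 44 \cdot \frac{1}{136} = \frac{11}{34} \approx 0.32353$)
$b{\left(J,P \right)} = - 4 J$
$b{\left(21,15 \right)} - k = \left(-4\right) 21 - \frac{11}{34} = -84 - \frac{11}{34} = - \frac{2867}{34}$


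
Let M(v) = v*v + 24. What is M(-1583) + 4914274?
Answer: 7420187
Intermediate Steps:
M(v) = 24 + v**2 (M(v) = v**2 + 24 = 24 + v**2)
M(-1583) + 4914274 = (24 + (-1583)**2) + 4914274 = (24 + 2505889) + 4914274 = 2505913 + 4914274 = 7420187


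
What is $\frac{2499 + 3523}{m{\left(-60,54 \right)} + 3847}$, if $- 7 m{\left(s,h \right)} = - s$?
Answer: $\frac{42154}{26869} \approx 1.5689$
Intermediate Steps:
$m{\left(s,h \right)} = \frac{s}{7}$ ($m{\left(s,h \right)} = - \frac{\left(-1\right) s}{7} = \frac{s}{7}$)
$\frac{2499 + 3523}{m{\left(-60,54 \right)} + 3847} = \frac{2499 + 3523}{\frac{1}{7} \left(-60\right) + 3847} = \frac{6022}{- \frac{60}{7} + 3847} = \frac{6022}{\frac{26869}{7}} = 6022 \cdot \frac{7}{26869} = \frac{42154}{26869}$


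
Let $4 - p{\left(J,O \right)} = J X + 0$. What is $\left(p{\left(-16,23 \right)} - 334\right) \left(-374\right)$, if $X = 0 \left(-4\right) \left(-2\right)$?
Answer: $123420$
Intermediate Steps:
$X = 0$ ($X = 0 \left(-2\right) = 0$)
$p{\left(J,O \right)} = 4$ ($p{\left(J,O \right)} = 4 - \left(J 0 + 0\right) = 4 - \left(0 + 0\right) = 4 - 0 = 4 + 0 = 4$)
$\left(p{\left(-16,23 \right)} - 334\right) \left(-374\right) = \left(4 - 334\right) \left(-374\right) = \left(-330\right) \left(-374\right) = 123420$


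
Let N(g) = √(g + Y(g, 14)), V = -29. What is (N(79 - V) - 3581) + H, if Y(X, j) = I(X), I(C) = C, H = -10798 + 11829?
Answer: -2550 + 6*√6 ≈ -2535.3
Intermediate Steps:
H = 1031
Y(X, j) = X
N(g) = √2*√g (N(g) = √(g + g) = √(2*g) = √2*√g)
(N(79 - V) - 3581) + H = (√2*√(79 - 1*(-29)) - 3581) + 1031 = (√2*√(79 + 29) - 3581) + 1031 = (√2*√108 - 3581) + 1031 = (√2*(6*√3) - 3581) + 1031 = (6*√6 - 3581) + 1031 = (-3581 + 6*√6) + 1031 = -2550 + 6*√6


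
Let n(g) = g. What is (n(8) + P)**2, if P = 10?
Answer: 324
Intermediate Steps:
(n(8) + P)**2 = (8 + 10)**2 = 18**2 = 324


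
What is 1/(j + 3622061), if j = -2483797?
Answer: 1/1138264 ≈ 8.7853e-7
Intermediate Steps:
1/(j + 3622061) = 1/(-2483797 + 3622061) = 1/1138264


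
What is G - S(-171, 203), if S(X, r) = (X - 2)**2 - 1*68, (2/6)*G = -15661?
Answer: -76844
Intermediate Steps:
G = -46983 (G = 3*(-15661) = -46983)
S(X, r) = -68 + (-2 + X)**2 (S(X, r) = (-2 + X)**2 - 68 = -68 + (-2 + X)**2)
G - S(-171, 203) = -46983 - (-68 + (-2 - 171)**2) = -46983 - (-68 + (-173)**2) = -46983 - (-68 + 29929) = -46983 - 1*29861 = -46983 - 29861 = -76844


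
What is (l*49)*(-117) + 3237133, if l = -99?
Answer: 3804700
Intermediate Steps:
(l*49)*(-117) + 3237133 = -99*49*(-117) + 3237133 = -4851*(-117) + 3237133 = 567567 + 3237133 = 3804700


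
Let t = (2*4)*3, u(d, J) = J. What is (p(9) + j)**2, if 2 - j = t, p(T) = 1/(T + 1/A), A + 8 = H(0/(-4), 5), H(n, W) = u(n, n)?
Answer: 2414916/5041 ≈ 479.05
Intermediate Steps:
H(n, W) = n
t = 24 (t = 8*3 = 24)
A = -8 (A = -8 + 0/(-4) = -8 + 0*(-1/4) = -8 + 0 = -8)
p(T) = 1/(-1/8 + T) (p(T) = 1/(T + 1/(-8)) = 1/(T - 1/8) = 1/(-1/8 + T))
j = -22 (j = 2 - 1*24 = 2 - 24 = -22)
(p(9) + j)**2 = (8/(-1 + 8*9) - 22)**2 = (8/(-1 + 72) - 22)**2 = (8/71 - 22)**2 = (-1554/71)**2 = 2414916/5041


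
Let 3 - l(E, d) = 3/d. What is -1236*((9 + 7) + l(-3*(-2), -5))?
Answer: -121128/5 ≈ -24226.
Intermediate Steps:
l(E, d) = 3 - 3/d
-1236*((9 + 7) + l(-3*(-2), -5)) = -1236*((9 + 7) + (3 - 3/(-5))) = -1236*(16 + (3 - 3*(-⅕))) = -1236*(16 + (3 + ⅗)) = -1236*(16 + 18/5) = -1236*98/5 = -121128/5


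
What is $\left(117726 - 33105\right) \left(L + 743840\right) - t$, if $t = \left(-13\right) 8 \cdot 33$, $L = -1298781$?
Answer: $-46959658929$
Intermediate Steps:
$t = -3432$ ($t = \left(-104\right) 33 = -3432$)
$\left(117726 - 33105\right) \left(L + 743840\right) - t = \left(117726 - 33105\right) \left(-1298781 + 743840\right) - -3432 = 84621 \left(-554941\right) + 3432 = -46959662361 + 3432 = -46959658929$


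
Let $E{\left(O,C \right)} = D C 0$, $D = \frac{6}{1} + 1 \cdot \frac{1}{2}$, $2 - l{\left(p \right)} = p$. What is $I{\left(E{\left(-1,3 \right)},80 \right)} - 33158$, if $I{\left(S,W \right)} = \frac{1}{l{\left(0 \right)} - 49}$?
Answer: $- \frac{1558427}{47} \approx -33158.0$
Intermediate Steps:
$l{\left(p \right)} = 2 - p$
$D = \frac{13}{2}$ ($D = 6 \cdot 1 + 1 \cdot \frac{1}{2} = 6 + \frac{1}{2} = \frac{13}{2} \approx 6.5$)
$E{\left(O,C \right)} = 0$ ($E{\left(O,C \right)} = \frac{13 C}{2} \cdot 0 = 0$)
$I{\left(S,W \right)} = - \frac{1}{47}$ ($I{\left(S,W \right)} = \frac{1}{\left(2 - 0\right) - 49} = \frac{1}{\left(2 + 0\right) - 49} = \frac{1}{2 - 49} = \frac{1}{-47} = - \frac{1}{47}$)
$I{\left(E{\left(-1,3 \right)},80 \right)} - 33158 = - \frac{1}{47} - 33158 = - \frac{1558427}{47}$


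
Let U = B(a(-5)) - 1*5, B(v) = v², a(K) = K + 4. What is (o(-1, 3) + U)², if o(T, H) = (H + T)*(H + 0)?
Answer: 4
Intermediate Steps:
a(K) = 4 + K
o(T, H) = H*(H + T) (o(T, H) = (H + T)*H = H*(H + T))
U = -4 (U = (4 - 5)² - 1*5 = (-1)² - 5 = 1 - 5 = -4)
(o(-1, 3) + U)² = (3*(3 - 1) - 4)² = (3*2 - 4)² = (6 - 4)² = 2² = 4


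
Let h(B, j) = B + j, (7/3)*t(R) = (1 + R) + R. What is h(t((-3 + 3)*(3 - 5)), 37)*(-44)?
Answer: -11528/7 ≈ -1646.9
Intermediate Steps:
t(R) = 3/7 + 6*R/7 (t(R) = 3*((1 + R) + R)/7 = 3*(1 + 2*R)/7 = 3/7 + 6*R/7)
h(t((-3 + 3)*(3 - 5)), 37)*(-44) = ((3/7 + 6*((-3 + 3)*(3 - 5))/7) + 37)*(-44) = ((3/7 + 6*(0*(-2))/7) + 37)*(-44) = ((3/7 + (6/7)*0) + 37)*(-44) = ((3/7 + 0) + 37)*(-44) = (3/7 + 37)*(-44) = (262/7)*(-44) = -11528/7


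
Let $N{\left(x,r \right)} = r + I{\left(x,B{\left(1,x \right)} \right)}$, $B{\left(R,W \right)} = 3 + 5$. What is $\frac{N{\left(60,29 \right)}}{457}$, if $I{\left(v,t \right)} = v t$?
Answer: $\frac{509}{457} \approx 1.1138$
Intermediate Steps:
$B{\left(R,W \right)} = 8$
$I{\left(v,t \right)} = t v$
$N{\left(x,r \right)} = r + 8 x$
$\frac{N{\left(60,29 \right)}}{457} = \frac{29 + 8 \cdot 60}{457} = \left(29 + 480\right) \frac{1}{457} = 509 \cdot \frac{1}{457} = \frac{509}{457}$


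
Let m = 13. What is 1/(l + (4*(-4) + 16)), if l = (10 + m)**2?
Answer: 1/529 ≈ 0.0018904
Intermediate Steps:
l = 529 (l = (10 + 13)**2 = 23**2 = 529)
1/(l + (4*(-4) + 16)) = 1/(529 + (4*(-4) + 16)) = 1/(529 + (-16 + 16)) = 1/(529 + 0) = 1/529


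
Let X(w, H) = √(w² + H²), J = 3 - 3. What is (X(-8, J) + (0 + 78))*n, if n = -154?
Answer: -13244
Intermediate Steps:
J = 0
X(w, H) = √(H² + w²)
(X(-8, J) + (0 + 78))*n = (√(0² + (-8)²) + (0 + 78))*(-154) = (√(0 + 64) + 78)*(-154) = (√64 + 78)*(-154) = (8 + 78)*(-154) = 86*(-154) = -13244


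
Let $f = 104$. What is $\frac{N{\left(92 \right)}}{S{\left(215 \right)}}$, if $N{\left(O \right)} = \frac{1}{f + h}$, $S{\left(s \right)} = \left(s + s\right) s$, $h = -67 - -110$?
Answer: $\frac{1}{13590150} \approx 7.3583 \cdot 10^{-8}$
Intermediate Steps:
$h = 43$ ($h = -67 + 110 = 43$)
$S{\left(s \right)} = 2 s^{2}$ ($S{\left(s \right)} = 2 s s = 2 s^{2}$)
$N{\left(O \right)} = \frac{1}{147}$ ($N{\left(O \right)} = \frac{1}{104 + 43} = \frac{1}{147}$)
$\frac{N{\left(92 \right)}}{S{\left(215 \right)}} = \frac{1}{147 \cdot 2 \cdot 215^{2}} = \frac{1}{147 \cdot 2 \cdot 46225} = \frac{1}{147 \cdot 92450} = \frac{1}{147} \cdot \frac{1}{92450} = \frac{1}{13590150}$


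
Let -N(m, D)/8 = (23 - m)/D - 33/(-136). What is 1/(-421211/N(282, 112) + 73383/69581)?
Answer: -39174103/996440293465 ≈ -3.9314e-5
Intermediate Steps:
N(m, D) = -33/17 - 8*(23 - m)/D (N(m, D) = -8*((23 - m)/D - 33/(-136)) = -8*((23 - m)/D - 33*(-1/136)) = -8*((23 - m)/D + 33/136) = -8*(33/136 + (23 - m)/D) = -33/17 - 8*(23 - m)/D)
1/(-421211/N(282, 112) + 73383/69581) = 1/(-421211*1904/(-3128 - 33*112 + 136*282) + 73383/69581) = 1/(-421211*1904/(-3128 - 3696 + 38352) + 73383*(1/69581)) = 1/(-421211/((1/17)*(1/112)*31528) + 73383/69581) = 1/(-421211/563/34 + 73383/69581) = 1/(-421211*34/563 + 73383/69581) = 1/(-14321174/563 + 73383/69581) = 1/(-996440293465/39174103) = -39174103/996440293465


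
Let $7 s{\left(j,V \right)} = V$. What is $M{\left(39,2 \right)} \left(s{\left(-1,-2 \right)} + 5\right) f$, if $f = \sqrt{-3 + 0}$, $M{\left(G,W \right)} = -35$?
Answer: $- 165 i \sqrt{3} \approx - 285.79 i$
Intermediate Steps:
$s{\left(j,V \right)} = \frac{V}{7}$
$f = i \sqrt{3}$ ($f = \sqrt{-3} = i \sqrt{3} \approx 1.732 i$)
$M{\left(39,2 \right)} \left(s{\left(-1,-2 \right)} + 5\right) f = - 35 \left(\frac{1}{7} \left(-2\right) + 5\right) i \sqrt{3} = - 35 \left(- \frac{2}{7} + 5\right) i \sqrt{3} = - 35 \frac{33 i \sqrt{3}}{7} = - 165 i \sqrt{3}$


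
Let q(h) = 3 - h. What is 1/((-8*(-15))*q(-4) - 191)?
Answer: 1/649 ≈ 0.0015408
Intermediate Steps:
1/((-8*(-15))*q(-4) - 191) = 1/((-8*(-15))*(3 - 1*(-4)) - 191) = 1/(120*(3 + 4) - 191) = 1/(120*7 - 191) = 1/(840 - 191) = 1/649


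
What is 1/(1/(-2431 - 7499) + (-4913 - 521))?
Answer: -9930/53959621 ≈ -0.00018403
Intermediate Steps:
1/(1/(-2431 - 7499) + (-4913 - 521)) = 1/(1/(-9930) - 5434) = 1/(-1/9930 - 5434) = 1/(-53959621/9930) = -9930/53959621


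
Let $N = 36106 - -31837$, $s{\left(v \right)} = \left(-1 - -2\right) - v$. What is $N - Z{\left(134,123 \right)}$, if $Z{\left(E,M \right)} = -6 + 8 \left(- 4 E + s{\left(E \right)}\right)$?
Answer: $73301$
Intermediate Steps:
$s{\left(v \right)} = 1 - v$ ($s{\left(v \right)} = \left(-1 + 2\right) - v = 1 - v$)
$Z{\left(E,M \right)} = 2 - 40 E$ ($Z{\left(E,M \right)} = -6 + 8 \left(- 4 E - \left(-1 + E\right)\right) = -6 + 8 \left(1 - 5 E\right) = -6 - \left(-8 + 40 E\right) = 2 - 40 E$)
$N = 67943$ ($N = 36106 + 31837 = 67943$)
$N - Z{\left(134,123 \right)} = 67943 - \left(2 - 5360\right) = 67943 - -5358 = 67943 + 5358 = 73301$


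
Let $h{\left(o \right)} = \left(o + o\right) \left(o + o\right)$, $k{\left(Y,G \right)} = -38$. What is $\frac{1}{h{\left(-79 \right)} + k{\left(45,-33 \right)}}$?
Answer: $\frac{1}{24926} \approx 4.0119 \cdot 10^{-5}$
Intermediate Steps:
$h{\left(o \right)} = 4 o^{2}$ ($h{\left(o \right)} = 2 o 2 o = 4 o^{2}$)
$\frac{1}{h{\left(-79 \right)} + k{\left(45,-33 \right)}} = \frac{1}{4 \left(-79\right)^{2} - 38} = \frac{1}{4 \cdot 6241 - 38} = \frac{1}{24964 - 38} = \frac{1}{24926}$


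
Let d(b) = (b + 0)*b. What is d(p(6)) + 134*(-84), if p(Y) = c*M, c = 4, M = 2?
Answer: -11192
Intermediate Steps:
p(Y) = 8 (p(Y) = 4*2 = 8)
d(b) = b² (d(b) = b*b = b²)
d(p(6)) + 134*(-84) = 8² + 134*(-84) = 64 - 11256 = -11192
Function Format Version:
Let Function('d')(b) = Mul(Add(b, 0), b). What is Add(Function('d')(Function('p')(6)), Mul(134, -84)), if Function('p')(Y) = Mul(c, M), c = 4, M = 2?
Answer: -11192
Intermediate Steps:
Function('p')(Y) = 8 (Function('p')(Y) = Mul(4, 2) = 8)
Function('d')(b) = Pow(b, 2) (Function('d')(b) = Mul(b, b) = Pow(b, 2))
Add(Function('d')(Function('p')(6)), Mul(134, -84)) = Add(Pow(8, 2), Mul(134, -84)) = Add(64, -11256) = -11192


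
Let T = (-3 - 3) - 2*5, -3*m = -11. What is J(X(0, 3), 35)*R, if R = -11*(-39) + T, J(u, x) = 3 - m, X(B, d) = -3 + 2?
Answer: -826/3 ≈ -275.33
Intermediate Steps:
m = 11/3 (m = -1/3*(-11) = 11/3 ≈ 3.6667)
X(B, d) = -1
T = -16 (T = -6 - 10 = -16)
J(u, x) = -2/3 (J(u, x) = 3 - 1*11/3 = 3 - 11/3 = -2/3)
R = 413 (R = -11*(-39) - 16 = 429 - 16 = 413)
J(X(0, 3), 35)*R = -2/3*413 = -826/3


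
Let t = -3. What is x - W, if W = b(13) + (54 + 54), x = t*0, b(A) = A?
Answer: -121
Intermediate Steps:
x = 0 (x = -3*0 = 0)
W = 121 (W = 13 + (54 + 54) = 13 + 108 = 121)
x - W = 0 - 1*121 = 0 - 121 = -121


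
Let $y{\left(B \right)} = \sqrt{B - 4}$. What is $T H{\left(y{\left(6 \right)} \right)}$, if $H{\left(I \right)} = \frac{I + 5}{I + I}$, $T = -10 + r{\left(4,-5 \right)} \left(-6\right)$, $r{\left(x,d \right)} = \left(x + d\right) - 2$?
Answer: $4 + 10 \sqrt{2} \approx 18.142$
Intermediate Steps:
$r{\left(x,d \right)} = -2 + d + x$ ($r{\left(x,d \right)} = \left(d + x\right) - 2 = -2 + d + x$)
$y{\left(B \right)} = \sqrt{-4 + B}$
$T = 8$ ($T = -10 + \left(-2 - 5 + 4\right) \left(-6\right) = -10 - -18 = -10 + 18 = 8$)
$H{\left(I \right)} = \frac{5 + I}{2 I}$
$T H{\left(y{\left(6 \right)} \right)} = 8 \frac{5 + \sqrt{-4 + 6}}{2 \sqrt{-4 + 6}} = 8 \frac{5 + \sqrt{2}}{2 \sqrt{2}} = 8 \frac{\frac{\sqrt{2}}{2} \left(5 + \sqrt{2}\right)}{2} = 8 \frac{\sqrt{2} \left(5 + \sqrt{2}\right)}{4} = 2 \sqrt{2} \left(5 + \sqrt{2}\right)$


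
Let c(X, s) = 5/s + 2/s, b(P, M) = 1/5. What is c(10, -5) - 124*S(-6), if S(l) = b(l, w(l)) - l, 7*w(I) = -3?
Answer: -3851/5 ≈ -770.20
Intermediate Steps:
w(I) = -3/7 (w(I) = (1/7)*(-3) = -3/7)
b(P, M) = 1/5
S(l) = 1/5 - l
c(X, s) = 7/s
c(10, -5) - 124*S(-6) = 7/(-5) - 124*(1/5 - 1*(-6)) = 7*(-1/5) - 124*(1/5 + 6) = -7/5 - 124*31/5 = -7/5 - 3844/5 = -3851/5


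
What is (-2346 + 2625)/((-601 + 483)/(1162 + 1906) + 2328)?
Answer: 7254/60527 ≈ 0.11985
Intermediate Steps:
(-2346 + 2625)/((-601 + 483)/(1162 + 1906) + 2328) = 279/(-118/3068 + 2328) = 279/(-118*1/3068 + 2328) = 279/(-1/26 + 2328) = 279/(60527/26) = 279*(26/60527) = 7254/60527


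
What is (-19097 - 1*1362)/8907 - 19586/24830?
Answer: -341224736/110580405 ≈ -3.0858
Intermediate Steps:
(-19097 - 1*1362)/8907 - 19586/24830 = (-19097 - 1362)*(1/8907) - 19586*1/24830 = -20459*1/8907 - 9793/12415 = -20459/8907 - 9793/12415 = -341224736/110580405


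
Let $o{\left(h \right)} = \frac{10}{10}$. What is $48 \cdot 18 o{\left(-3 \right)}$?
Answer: $864$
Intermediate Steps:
$o{\left(h \right)} = 1$ ($o{\left(h \right)} = 10 \cdot \frac{1}{10} = 1$)
$48 \cdot 18 o{\left(-3 \right)} = 48 \cdot 18 \cdot 1 = 864 \cdot 1 = 864$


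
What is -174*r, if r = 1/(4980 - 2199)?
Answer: -58/927 ≈ -0.062567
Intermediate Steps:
r = 1/2781 ≈ 0.00035958
-174*r = -174*1/2781 = -58/927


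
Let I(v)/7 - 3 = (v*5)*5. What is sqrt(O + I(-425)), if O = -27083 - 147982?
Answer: I*sqrt(249419) ≈ 499.42*I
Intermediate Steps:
O = -175065
I(v) = 21 + 175*v (I(v) = 21 + 7*((v*5)*5) = 21 + 7*((5*v)*5) = 21 + 7*(25*v) = 21 + 175*v)
sqrt(O + I(-425)) = sqrt(-175065 + (21 + 175*(-425))) = sqrt(-175065 + (21 - 74375)) = sqrt(-175065 - 74354) = sqrt(-249419) = I*sqrt(249419)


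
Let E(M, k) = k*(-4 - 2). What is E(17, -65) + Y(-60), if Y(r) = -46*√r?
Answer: 390 - 92*I*√15 ≈ 390.0 - 356.31*I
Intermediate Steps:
E(M, k) = -6*k (E(M, k) = k*(-6) = -6*k)
E(17, -65) + Y(-60) = -6*(-65) - 92*I*√15 = 390 - 92*I*√15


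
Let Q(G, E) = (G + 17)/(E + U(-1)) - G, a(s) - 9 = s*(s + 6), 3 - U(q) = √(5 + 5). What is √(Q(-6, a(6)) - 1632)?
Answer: √(-136573 + 1626*√10)/√(84 - √10) ≈ 40.322*I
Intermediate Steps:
U(q) = 3 - √10 (U(q) = 3 - √(5 + 5) = 3 - √10)
a(s) = 9 + s*(6 + s) (a(s) = 9 + s*(s + 6) = 9 + s*(6 + s))
Q(G, E) = -G + (17 + G)/(3 + E - √10) (Q(G, E) = (G + 17)/(E + (3 - √10)) - G = (17 + G)/(3 + E - √10) - G = -G + (17 + G)/(3 + E - √10))
√(Q(-6, a(6)) - 1632) = √((17 - 6 - 1*(9 + 6² + 6*6)*(-6) - 1*(-6)*(3 - √10))/(3 + (9 + 6² + 6*6) - √10) - 1632) = √((17 - 6 - 1*(9 + 36 + 36)*(-6) + (18 - 6*√10))/(3 + (9 + 36 + 36) - √10) - 1632) = √((17 - 6 - 1*81*(-6) + (18 - 6*√10))/(3 + 81 - √10) - 1632) = √((17 - 6 + 486 + (18 - 6*√10))/(84 - √10) - 1632) = √((515 - 6*√10)/(84 - √10) - 1632) = √(-1632 + (515 - 6*√10)/(84 - √10))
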